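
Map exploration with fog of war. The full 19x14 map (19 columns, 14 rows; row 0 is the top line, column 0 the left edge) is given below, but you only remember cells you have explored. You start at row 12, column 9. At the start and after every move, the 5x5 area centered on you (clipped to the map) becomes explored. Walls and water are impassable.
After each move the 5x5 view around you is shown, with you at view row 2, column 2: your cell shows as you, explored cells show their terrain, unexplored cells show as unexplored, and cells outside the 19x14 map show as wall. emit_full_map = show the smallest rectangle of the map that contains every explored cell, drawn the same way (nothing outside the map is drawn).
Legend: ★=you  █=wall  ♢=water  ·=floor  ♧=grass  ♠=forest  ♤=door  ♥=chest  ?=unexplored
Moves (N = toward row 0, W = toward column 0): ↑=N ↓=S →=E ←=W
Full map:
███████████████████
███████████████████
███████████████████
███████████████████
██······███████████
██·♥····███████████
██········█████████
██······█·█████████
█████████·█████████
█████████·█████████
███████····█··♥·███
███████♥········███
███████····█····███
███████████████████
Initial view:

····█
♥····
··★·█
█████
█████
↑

██·██
····█
♥·★··
····█
█████

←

███·█
█····
█♥★··
█····
█████

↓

█····
█♥···
█·★··
█████
█████

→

····█
♥····
··★·█
█████
█████

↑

██·██
····█
♥·★··
····█
█████

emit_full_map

███·██
█····█
█♥·★··
█····█
██████

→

█·███
···█·
··★··
···█·
█████

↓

···█·
·····
··★█·
█████
█████

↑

█·███
···█·
··★··
···█·
█████


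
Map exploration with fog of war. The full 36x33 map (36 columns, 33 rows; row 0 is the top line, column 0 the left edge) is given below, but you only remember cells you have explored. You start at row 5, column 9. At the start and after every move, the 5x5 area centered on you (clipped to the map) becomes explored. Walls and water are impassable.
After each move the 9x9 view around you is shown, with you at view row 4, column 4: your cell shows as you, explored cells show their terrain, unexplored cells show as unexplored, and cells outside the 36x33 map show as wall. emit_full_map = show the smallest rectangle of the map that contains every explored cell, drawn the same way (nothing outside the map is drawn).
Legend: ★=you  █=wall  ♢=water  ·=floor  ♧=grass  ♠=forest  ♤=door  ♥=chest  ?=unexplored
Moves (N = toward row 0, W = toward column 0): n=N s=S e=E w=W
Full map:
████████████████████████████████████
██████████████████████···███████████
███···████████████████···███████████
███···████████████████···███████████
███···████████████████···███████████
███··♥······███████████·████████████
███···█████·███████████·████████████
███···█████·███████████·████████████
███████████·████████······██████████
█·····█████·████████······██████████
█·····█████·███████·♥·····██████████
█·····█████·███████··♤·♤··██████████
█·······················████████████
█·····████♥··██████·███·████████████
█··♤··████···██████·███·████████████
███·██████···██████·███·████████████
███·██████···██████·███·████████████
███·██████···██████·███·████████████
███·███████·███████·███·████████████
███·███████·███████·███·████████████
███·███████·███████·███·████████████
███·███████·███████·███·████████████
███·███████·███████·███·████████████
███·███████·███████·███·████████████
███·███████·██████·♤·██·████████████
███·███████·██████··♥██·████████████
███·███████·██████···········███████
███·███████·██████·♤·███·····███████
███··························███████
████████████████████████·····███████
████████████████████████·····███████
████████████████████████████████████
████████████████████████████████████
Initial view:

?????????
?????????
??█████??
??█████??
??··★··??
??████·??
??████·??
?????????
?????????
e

?????????
?????????
?██████??
?██████??
?···★·█??
?████·█??
?████·█??
?????????
?????????

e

?????????
?????????
███████??
███████??
····★██??
████·██??
████·██??
?????????
?????????

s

?????????
███████??
███████??
·····██??
████★██??
████·██??
??██·██??
?????????
?????????

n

?????????
?????????
███████??
███████??
····★██??
████·██??
████·██??
??██·██??
?????????

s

?????????
███████??
███████??
·····██??
████★██??
████·██??
??██·██??
?????????
?????????

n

?????????
?????????
███████??
███████??
····★██??
████·██??
████·██??
??██·██??
?????????

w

?????????
?????????
?███████?
?███████?
?···★·██?
?████·██?
?████·██?
???██·██?
?????????


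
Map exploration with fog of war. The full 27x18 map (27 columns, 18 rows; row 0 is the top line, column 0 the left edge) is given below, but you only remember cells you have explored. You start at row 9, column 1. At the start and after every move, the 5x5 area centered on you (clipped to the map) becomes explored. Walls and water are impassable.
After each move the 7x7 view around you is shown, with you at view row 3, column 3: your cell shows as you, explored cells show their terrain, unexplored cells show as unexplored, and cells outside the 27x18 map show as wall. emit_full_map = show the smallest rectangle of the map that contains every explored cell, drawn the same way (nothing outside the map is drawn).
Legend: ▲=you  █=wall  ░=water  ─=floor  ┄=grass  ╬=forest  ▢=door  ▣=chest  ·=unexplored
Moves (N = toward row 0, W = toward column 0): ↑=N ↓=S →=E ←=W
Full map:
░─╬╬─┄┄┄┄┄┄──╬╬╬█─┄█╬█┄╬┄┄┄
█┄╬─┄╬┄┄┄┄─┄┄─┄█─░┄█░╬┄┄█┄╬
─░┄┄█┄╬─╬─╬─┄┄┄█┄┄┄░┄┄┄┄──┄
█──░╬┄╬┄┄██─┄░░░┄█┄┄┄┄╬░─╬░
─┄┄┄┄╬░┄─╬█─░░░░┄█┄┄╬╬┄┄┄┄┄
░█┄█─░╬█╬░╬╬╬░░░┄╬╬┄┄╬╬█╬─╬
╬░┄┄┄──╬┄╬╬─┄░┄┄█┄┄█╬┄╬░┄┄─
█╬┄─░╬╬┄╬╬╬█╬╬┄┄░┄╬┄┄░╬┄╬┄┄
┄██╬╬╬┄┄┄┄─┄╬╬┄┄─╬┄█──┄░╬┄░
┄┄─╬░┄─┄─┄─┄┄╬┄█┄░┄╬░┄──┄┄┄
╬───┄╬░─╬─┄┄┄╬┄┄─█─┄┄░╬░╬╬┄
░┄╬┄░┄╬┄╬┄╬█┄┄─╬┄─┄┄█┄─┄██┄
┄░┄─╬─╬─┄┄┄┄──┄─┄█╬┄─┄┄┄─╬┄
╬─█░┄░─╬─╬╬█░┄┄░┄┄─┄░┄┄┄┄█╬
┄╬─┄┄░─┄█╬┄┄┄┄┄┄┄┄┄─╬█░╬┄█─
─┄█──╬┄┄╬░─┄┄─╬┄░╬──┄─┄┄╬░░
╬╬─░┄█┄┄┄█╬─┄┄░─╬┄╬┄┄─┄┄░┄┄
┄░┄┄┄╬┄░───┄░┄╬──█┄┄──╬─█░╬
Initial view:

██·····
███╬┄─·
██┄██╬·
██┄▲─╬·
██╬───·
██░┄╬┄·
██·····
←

███····
████╬┄─
███┄██╬
███▲┄─╬
███╬───
███░┄╬┄
███····

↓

████╬┄─
███┄██╬
███┄┄─╬
███▲───
███░┄╬┄
███┄░┄·
███····

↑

███····
████╬┄─
███┄██╬
███▲┄─╬
███╬───
███░┄╬┄
███┄░┄·

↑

███····
███╬░┄·
████╬┄─
███▲██╬
███┄┄─╬
███╬───
███░┄╬┄

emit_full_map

╬░┄·
█╬┄─
▲██╬
┄┄─╬
╬───
░┄╬┄
┄░┄·

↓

███╬░┄·
████╬┄─
███┄██╬
███▲┄─╬
███╬───
███░┄╬┄
███┄░┄·

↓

████╬┄─
███┄██╬
███┄┄─╬
███▲───
███░┄╬┄
███┄░┄·
███····

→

███╬┄─·
██┄██╬·
██┄┄─╬·
██╬▲──·
██░┄╬┄·
██┄░┄─·
██·····

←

████╬┄─
███┄██╬
███┄┄─╬
███▲───
███░┄╬┄
███┄░┄─
███····

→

███╬┄─·
██┄██╬·
██┄┄─╬·
██╬▲──·
██░┄╬┄·
██┄░┄─·
██·····

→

██╬┄─··
█┄██╬╬·
█┄┄─╬░·
█╬─▲─┄·
█░┄╬┄░·
█┄░┄─╬·
█······

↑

█╬░┄···
██╬┄─░·
█┄██╬╬·
█┄┄▲╬░·
█╬───┄·
█░┄╬┄░·
█┄░┄─╬·

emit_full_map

╬░┄··
█╬┄─░
┄██╬╬
┄┄▲╬░
╬───┄
░┄╬┄░
┄░┄─╬

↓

██╬┄─░·
█┄██╬╬·
█┄┄─╬░·
█╬─▲─┄·
█░┄╬┄░·
█┄░┄─╬·
█······

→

█╬┄─░··
┄██╬╬╬·
┄┄─╬░┄·
╬──▲┄╬·
░┄╬┄░┄·
┄░┄─╬─·
·······

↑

╬░┄····
█╬┄─░╬·
┄██╬╬╬·
┄┄─▲░┄·
╬───┄╬·
░┄╬┄░┄·
┄░┄─╬─·

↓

█╬┄─░╬·
┄██╬╬╬·
┄┄─╬░┄·
╬──▲┄╬·
░┄╬┄░┄·
┄░┄─╬─·
·······

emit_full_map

╬░┄···
█╬┄─░╬
┄██╬╬╬
┄┄─╬░┄
╬──▲┄╬
░┄╬┄░┄
┄░┄─╬─

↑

╬░┄····
█╬┄─░╬·
┄██╬╬╬·
┄┄─▲░┄·
╬───┄╬·
░┄╬┄░┄·
┄░┄─╬─·

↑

·······
╬░┄┄┄─·
█╬┄─░╬·
┄██▲╬╬·
┄┄─╬░┄·
╬───┄╬·
░┄╬┄░┄·

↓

╬░┄┄┄─·
█╬┄─░╬·
┄██╬╬╬·
┄┄─▲░┄·
╬───┄╬·
░┄╬┄░┄·
┄░┄─╬─·

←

█╬░┄┄┄─
██╬┄─░╬
█┄██╬╬╬
█┄┄▲╬░┄
█╬───┄╬
█░┄╬┄░┄
█┄░┄─╬─

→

╬░┄┄┄─·
█╬┄─░╬·
┄██╬╬╬·
┄┄─▲░┄·
╬───┄╬·
░┄╬┄░┄·
┄░┄─╬─·

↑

·······
╬░┄┄┄─·
█╬┄─░╬·
┄██▲╬╬·
┄┄─╬░┄·
╬───┄╬·
░┄╬┄░┄·


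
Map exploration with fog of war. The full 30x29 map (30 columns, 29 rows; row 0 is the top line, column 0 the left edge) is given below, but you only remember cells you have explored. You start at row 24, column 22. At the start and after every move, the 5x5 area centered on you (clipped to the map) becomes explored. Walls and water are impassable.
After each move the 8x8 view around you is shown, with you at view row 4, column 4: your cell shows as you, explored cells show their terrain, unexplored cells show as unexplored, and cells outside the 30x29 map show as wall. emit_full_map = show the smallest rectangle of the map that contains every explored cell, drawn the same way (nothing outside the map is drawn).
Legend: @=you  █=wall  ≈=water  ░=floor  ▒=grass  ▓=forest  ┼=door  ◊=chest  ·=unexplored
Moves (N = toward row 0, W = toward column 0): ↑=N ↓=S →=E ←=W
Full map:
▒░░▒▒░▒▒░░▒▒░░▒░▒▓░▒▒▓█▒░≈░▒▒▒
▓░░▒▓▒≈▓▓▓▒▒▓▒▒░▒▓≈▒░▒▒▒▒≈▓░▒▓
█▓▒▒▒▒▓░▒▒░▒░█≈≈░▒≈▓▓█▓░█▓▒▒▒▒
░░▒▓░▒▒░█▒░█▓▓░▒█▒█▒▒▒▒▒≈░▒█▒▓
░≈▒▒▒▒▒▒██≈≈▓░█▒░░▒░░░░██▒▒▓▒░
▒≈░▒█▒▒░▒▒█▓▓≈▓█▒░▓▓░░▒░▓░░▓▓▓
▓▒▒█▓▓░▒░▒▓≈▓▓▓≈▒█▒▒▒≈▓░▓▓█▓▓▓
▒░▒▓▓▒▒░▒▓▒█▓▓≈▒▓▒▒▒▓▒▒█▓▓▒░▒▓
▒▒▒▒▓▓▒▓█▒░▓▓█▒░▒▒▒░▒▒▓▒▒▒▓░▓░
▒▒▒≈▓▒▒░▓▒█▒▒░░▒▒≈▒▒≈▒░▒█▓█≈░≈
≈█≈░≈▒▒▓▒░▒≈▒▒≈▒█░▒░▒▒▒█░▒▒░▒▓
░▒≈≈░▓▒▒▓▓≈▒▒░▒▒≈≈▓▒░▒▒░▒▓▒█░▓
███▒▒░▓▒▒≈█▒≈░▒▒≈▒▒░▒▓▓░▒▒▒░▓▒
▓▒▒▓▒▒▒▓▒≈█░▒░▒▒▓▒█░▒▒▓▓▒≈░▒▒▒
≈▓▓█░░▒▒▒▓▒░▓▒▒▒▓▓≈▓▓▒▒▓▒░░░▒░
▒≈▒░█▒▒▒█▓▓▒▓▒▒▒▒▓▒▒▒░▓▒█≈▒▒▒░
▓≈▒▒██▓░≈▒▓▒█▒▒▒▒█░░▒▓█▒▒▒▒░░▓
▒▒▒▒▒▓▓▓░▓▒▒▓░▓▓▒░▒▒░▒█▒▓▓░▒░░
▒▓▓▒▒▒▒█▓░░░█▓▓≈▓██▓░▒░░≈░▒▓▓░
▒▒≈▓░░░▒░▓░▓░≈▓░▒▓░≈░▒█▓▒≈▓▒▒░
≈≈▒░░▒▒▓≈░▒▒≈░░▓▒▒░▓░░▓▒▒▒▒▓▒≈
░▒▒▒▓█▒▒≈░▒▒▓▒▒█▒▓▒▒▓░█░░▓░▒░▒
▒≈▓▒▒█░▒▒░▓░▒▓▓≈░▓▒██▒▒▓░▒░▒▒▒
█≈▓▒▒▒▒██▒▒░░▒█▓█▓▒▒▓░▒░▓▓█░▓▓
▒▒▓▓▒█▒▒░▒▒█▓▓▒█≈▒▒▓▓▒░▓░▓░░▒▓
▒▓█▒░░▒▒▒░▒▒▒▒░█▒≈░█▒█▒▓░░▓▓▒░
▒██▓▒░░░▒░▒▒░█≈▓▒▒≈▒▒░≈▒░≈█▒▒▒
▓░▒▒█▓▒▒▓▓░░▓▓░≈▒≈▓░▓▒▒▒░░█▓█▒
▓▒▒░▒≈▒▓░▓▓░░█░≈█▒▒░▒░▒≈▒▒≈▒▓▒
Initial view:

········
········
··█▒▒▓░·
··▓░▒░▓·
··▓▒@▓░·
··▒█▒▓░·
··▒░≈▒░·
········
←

········
········
··██▒▒▓░
··▒▓░▒░▓
··▓▓@░▓░
··█▒█▒▓░
··▒▒░≈▒░
········

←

········
········
··▒██▒▒▓
··▒▒▓░▒░
··▒▓@▒░▓
··░█▒█▒▓
··≈▒▒░≈▒
········

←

········
········
··▓▒██▒▒
··▓▒▒▓░▒
··▒▒@▓▒░
··≈░█▒█▒
··▒≈▒▒░≈
········

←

········
········
··░▓▒██▒
··█▓▒▒▓░
··≈▒@▓▓▒
··▒≈░█▒█
··▒▒≈▒▒░
········

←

········
········
··≈░▓▒██
··▓█▓▒▒▓
··█≈@▒▓▓
··█▒≈░█▒
··▓▒▒≈▒▒
········

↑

········
········
··█▒▓▒▒·
··≈░▓▒██
··▓█@▒▒▓
··█≈▒▒▓▓
··█▒≈░█▒
··▓▒▒≈▒▒

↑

········
········
··▓▒▒░▓·
··█▒▓▒▒·
··≈░@▒██
··▓█▓▒▒▓
··█≈▒▒▓▓
··█▒≈░█▒

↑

········
········
··░▒▓░≈·
··▓▒▒░▓·
··█▒@▒▒·
··≈░▓▒██
··▓█▓▒▒▓
··█≈▒▒▓▓

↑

········
········
··≈▓██▓·
··░▒▓░≈·
··▓▒@░▓·
··█▒▓▒▒·
··≈░▓▒██
··▓█▓▒▒▓

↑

········
········
··▓▒░▒▒·
··≈▓██▓·
··░▒@░≈·
··▓▒▒░▓·
··█▒▓▒▒·
··≈░▓▒██

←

········
········
··▓▓▒░▒▒
··▓≈▓██▓
··▓░@▓░≈
··░▓▒▒░▓
··▒█▒▓▒▒
···≈░▓▒█

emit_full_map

▓▓▒░▒▒·····
▓≈▓██▓·····
▓░@▓░≈·····
░▓▒▒░▓·····
▒█▒▓▒▒·····
·≈░▓▒██▒▒▓░
·▓█▓▒▒▓░▒░▓
·█≈▒▒▓▓▒░▓░
·█▒≈░█▒█▒▓░
·▓▒▒≈▒▒░≈▒░

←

········
········
··░▓▓▒░▒
··▓▓≈▓██
··≈▓@▒▓░
··░░▓▒▒░
··▒▒█▒▓▒
····≈░▓▒

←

········
········
··▓░▓▓▒░
··█▓▓≈▓█
··░≈@░▒▓
··≈░░▓▒▒
··▓▒▒█▒▓
·····≈░▓

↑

········
········
··█▒▒▒▒·
··▓░▓▓▒░
··█▓@≈▓█
··░≈▓░▒▓
··≈░░▓▒▒
··▓▒▒█▒▓

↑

········
········
··▓▒▒▒▒·
··█▒▒▒▒·
··▓░@▓▒░
··█▓▓≈▓█
··░≈▓░▒▓
··≈░░▓▒▒

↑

········
········
··▓▒▒▒▓·
··▓▒▒▒▒·
··█▒@▒▒·
··▓░▓▓▒░
··█▓▓≈▓█
··░≈▓░▒▓

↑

········
········
··▒░▒▒▓·
··▓▒▒▒▓·
··▓▒@▒▒·
··█▒▒▒▒·
··▓░▓▓▒░
··█▓▓≈▓█

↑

········
········
··≈░▒▒≈·
··▒░▒▒▓·
··▓▒@▒▓·
··▓▒▒▒▒·
··█▒▒▒▒·
··▓░▓▓▒░

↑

········
········
··▒░▒▒≈·
··≈░▒▒≈·
··▒░@▒▓·
··▓▒▒▒▓·
··▓▒▒▒▒·
··█▒▒▒▒·

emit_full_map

▒░▒▒≈········
≈░▒▒≈········
▒░@▒▓········
▓▒▒▒▓········
▓▒▒▒▒········
█▒▒▒▒········
▓░▓▓▒░▒▒·····
█▓▓≈▓██▓·····
░≈▓░▒▓░≈·····
≈░░▓▒▒░▓·····
▓▒▒█▒▓▒▒·····
···≈░▓▒██▒▒▓░
···▓█▓▒▒▓░▒░▓
···█≈▒▒▓▓▒░▓░
···█▒≈░█▒█▒▓░
···▓▒▒≈▒▒░≈▒░

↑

········
········
··▒▒≈▒█·
··▒░▒▒≈·
··≈░@▒≈·
··▒░▒▒▓·
··▓▒▒▒▓·
··▓▒▒▒▒·

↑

········
········
··▒░░▒▒·
··▒▒≈▒█·
··▒░@▒≈·
··≈░▒▒≈·
··▒░▒▒▓·
··▓▒▒▒▓·

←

········
········
··▒▒░░▒▒
··≈▒▒≈▒█
··▒▒@▒▒≈
··▒≈░▒▒≈
··░▒░▒▒▓
···▓▒▒▒▓

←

········
········
··█▒▒░░▒
··▒≈▒▒≈▒
··≈▒@░▒▒
··█▒≈░▒▒
··█░▒░▒▒
····▓▒▒▒

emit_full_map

█▒▒░░▒▒········
▒≈▒▒≈▒█········
≈▒@░▒▒≈········
█▒≈░▒▒≈········
█░▒░▒▒▓········
··▓▒▒▒▓········
··▓▒▒▒▒········
··█▒▒▒▒········
··▓░▓▓▒░▒▒·····
··█▓▓≈▓██▓·····
··░≈▓░▒▓░≈·····
··≈░░▓▒▒░▓·····
··▓▒▒█▒▓▒▒·····
·····≈░▓▒██▒▒▓░
·····▓█▓▒▒▓░▒░▓
·····█≈▒▒▓▓▒░▓░
·····█▒≈░█▒█▒▓░
·····▓▒▒≈▒▒░≈▒░

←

········
········
··▒█▒▒░░
··░▒≈▒▒≈
··▓≈@▒░▒
··≈█▒≈░▒
··≈█░▒░▒
·····▓▒▒

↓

········
··▒█▒▒░░
··░▒≈▒▒≈
··▓≈▒▒░▒
··≈█@≈░▒
··≈█░▒░▒
··▓▒░▓▒▒
·····▓▒▒

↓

··▒█▒▒░░
··░▒≈▒▒≈
··▓≈▒▒░▒
··≈█▒≈░▒
··≈█@▒░▒
··▓▒░▓▒▒
··▓▓▒▓▒▒
·····█▒▒

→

·▒█▒▒░░▒
·░▒≈▒▒≈▒
·▓≈▒▒░▒▒
·≈█▒≈░▒▒
·≈█░@░▒▒
·▓▒░▓▒▒▒
·▓▓▒▓▒▒▒
····█▒▒▒

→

▒█▒▒░░▒▒
░▒≈▒▒≈▒█
▓≈▒▒░▒▒≈
≈█▒≈░▒▒≈
≈█░▒@▒▒▓
▓▒░▓▒▒▒▓
▓▓▒▓▒▒▒▒
···█▒▒▒▒

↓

░▒≈▒▒≈▒█
▓≈▒▒░▒▒≈
≈█▒≈░▒▒≈
≈█░▒░▒▒▓
▓▒░▓@▒▒▓
▓▓▒▓▒▒▒▒
··▒█▒▒▒▒
···▓░▓▓▒

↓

▓≈▒▒░▒▒≈
≈█▒≈░▒▒≈
≈█░▒░▒▒▓
▓▒░▓▒▒▒▓
▓▓▒▓@▒▒▒
··▒█▒▒▒▒
··▒▓░▓▓▒
···█▓▓≈▓

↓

≈█▒≈░▒▒≈
≈█░▒░▒▒▓
▓▒░▓▒▒▒▓
▓▓▒▓▒▒▒▒
··▒█@▒▒▒
··▒▓░▓▓▒
··░█▓▓≈▓
···░≈▓░▒

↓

≈█░▒░▒▒▓
▓▒░▓▒▒▒▓
▓▓▒▓▒▒▒▒
··▒█▒▒▒▒
··▒▓@▓▓▒
··░█▓▓≈▓
··▓░≈▓░▒
···≈░░▓▒

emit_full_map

▒█▒▒░░▒▒········
░▒≈▒▒≈▒█········
▓≈▒▒░▒▒≈········
≈█▒≈░▒▒≈········
≈█░▒░▒▒▓········
▓▒░▓▒▒▒▓········
▓▓▒▓▒▒▒▒········
··▒█▒▒▒▒········
··▒▓@▓▓▒░▒▒·····
··░█▓▓≈▓██▓·····
··▓░≈▓░▒▓░≈·····
···≈░░▓▒▒░▓·····
···▓▒▒█▒▓▒▒·····
······≈░▓▒██▒▒▓░
······▓█▓▒▒▓░▒░▓
······█≈▒▒▓▓▒░▓░
······█▒≈░█▒█▒▓░
······▓▒▒≈▒▒░≈▒░

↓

▓▒░▓▒▒▒▓
▓▓▒▓▒▒▒▒
··▒█▒▒▒▒
··▒▓░▓▓▒
··░█@▓≈▓
··▓░≈▓░▒
··▒≈░░▓▒
···▓▒▒█▒

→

▒░▓▒▒▒▓·
▓▒▓▒▒▒▒·
·▒█▒▒▒▒·
·▒▓░▓▓▒░
·░█▓@≈▓█
·▓░≈▓░▒▓
·▒≈░░▓▒▒
··▓▒▒█▒▓

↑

█░▒░▒▒▓·
▒░▓▒▒▒▓·
▓▒▓▒▒▒▒·
·▒█▒▒▒▒·
·▒▓░@▓▒░
·░█▓▓≈▓█
·▓░≈▓░▒▓
·▒≈░░▓▒▒

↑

█▒≈░▒▒≈·
█░▒░▒▒▓·
▒░▓▒▒▒▓·
▓▒▓▒▒▒▒·
·▒█▒@▒▒·
·▒▓░▓▓▒░
·░█▓▓≈▓█
·▓░≈▓░▒▓

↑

≈▒▒░▒▒≈·
█▒≈░▒▒≈·
█░▒░▒▒▓·
▒░▓▒▒▒▓·
▓▒▓▒@▒▒·
·▒█▒▒▒▒·
·▒▓░▓▓▒░
·░█▓▓≈▓█

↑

▒≈▒▒≈▒█·
≈▒▒░▒▒≈·
█▒≈░▒▒≈·
█░▒░▒▒▓·
▒░▓▒@▒▓·
▓▒▓▒▒▒▒·
·▒█▒▒▒▒·
·▒▓░▓▓▒░

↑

█▒▒░░▒▒·
▒≈▒▒≈▒█·
≈▒▒░▒▒≈·
█▒≈░▒▒≈·
█░▒░@▒▓·
▒░▓▒▒▒▓·
▓▒▓▒▒▒▒·
·▒█▒▒▒▒·

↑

········
█▒▒░░▒▒·
▒≈▒▒≈▒█·
≈▒▒░▒▒≈·
█▒≈░@▒≈·
█░▒░▒▒▓·
▒░▓▒▒▒▓·
▓▒▓▒▒▒▒·

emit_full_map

▒█▒▒░░▒▒········
░▒≈▒▒≈▒█········
▓≈▒▒░▒▒≈········
≈█▒≈░@▒≈········
≈█░▒░▒▒▓········
▓▒░▓▒▒▒▓········
▓▓▒▓▒▒▒▒········
··▒█▒▒▒▒········
··▒▓░▓▓▒░▒▒·····
··░█▓▓≈▓██▓·····
··▓░≈▓░▒▓░≈·····
··▒≈░░▓▒▒░▓·····
···▓▒▒█▒▓▒▒·····
······≈░▓▒██▒▒▓░
······▓█▓▒▒▓░▒░▓
······█≈▒▒▓▓▒░▓░
······█▒≈░█▒█▒▓░
······▓▒▒≈▒▒░≈▒░

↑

········
········
█▒▒░░▒▒·
▒≈▒▒≈▒█·
≈▒▒░@▒≈·
█▒≈░▒▒≈·
█░▒░▒▒▓·
▒░▓▒▒▒▓·

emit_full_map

▒█▒▒░░▒▒········
░▒≈▒▒≈▒█········
▓≈▒▒░@▒≈········
≈█▒≈░▒▒≈········
≈█░▒░▒▒▓········
▓▒░▓▒▒▒▓········
▓▓▒▓▒▒▒▒········
··▒█▒▒▒▒········
··▒▓░▓▓▒░▒▒·····
··░█▓▓≈▓██▓·····
··▓░≈▓░▒▓░≈·····
··▒≈░░▓▒▒░▓·····
···▓▒▒█▒▓▒▒·····
······≈░▓▒██▒▒▓░
······▓█▓▒▒▓░▒░▓
······█≈▒▒▓▓▒░▓░
······█▒≈░█▒█▒▓░
······▓▒▒≈▒▒░≈▒░


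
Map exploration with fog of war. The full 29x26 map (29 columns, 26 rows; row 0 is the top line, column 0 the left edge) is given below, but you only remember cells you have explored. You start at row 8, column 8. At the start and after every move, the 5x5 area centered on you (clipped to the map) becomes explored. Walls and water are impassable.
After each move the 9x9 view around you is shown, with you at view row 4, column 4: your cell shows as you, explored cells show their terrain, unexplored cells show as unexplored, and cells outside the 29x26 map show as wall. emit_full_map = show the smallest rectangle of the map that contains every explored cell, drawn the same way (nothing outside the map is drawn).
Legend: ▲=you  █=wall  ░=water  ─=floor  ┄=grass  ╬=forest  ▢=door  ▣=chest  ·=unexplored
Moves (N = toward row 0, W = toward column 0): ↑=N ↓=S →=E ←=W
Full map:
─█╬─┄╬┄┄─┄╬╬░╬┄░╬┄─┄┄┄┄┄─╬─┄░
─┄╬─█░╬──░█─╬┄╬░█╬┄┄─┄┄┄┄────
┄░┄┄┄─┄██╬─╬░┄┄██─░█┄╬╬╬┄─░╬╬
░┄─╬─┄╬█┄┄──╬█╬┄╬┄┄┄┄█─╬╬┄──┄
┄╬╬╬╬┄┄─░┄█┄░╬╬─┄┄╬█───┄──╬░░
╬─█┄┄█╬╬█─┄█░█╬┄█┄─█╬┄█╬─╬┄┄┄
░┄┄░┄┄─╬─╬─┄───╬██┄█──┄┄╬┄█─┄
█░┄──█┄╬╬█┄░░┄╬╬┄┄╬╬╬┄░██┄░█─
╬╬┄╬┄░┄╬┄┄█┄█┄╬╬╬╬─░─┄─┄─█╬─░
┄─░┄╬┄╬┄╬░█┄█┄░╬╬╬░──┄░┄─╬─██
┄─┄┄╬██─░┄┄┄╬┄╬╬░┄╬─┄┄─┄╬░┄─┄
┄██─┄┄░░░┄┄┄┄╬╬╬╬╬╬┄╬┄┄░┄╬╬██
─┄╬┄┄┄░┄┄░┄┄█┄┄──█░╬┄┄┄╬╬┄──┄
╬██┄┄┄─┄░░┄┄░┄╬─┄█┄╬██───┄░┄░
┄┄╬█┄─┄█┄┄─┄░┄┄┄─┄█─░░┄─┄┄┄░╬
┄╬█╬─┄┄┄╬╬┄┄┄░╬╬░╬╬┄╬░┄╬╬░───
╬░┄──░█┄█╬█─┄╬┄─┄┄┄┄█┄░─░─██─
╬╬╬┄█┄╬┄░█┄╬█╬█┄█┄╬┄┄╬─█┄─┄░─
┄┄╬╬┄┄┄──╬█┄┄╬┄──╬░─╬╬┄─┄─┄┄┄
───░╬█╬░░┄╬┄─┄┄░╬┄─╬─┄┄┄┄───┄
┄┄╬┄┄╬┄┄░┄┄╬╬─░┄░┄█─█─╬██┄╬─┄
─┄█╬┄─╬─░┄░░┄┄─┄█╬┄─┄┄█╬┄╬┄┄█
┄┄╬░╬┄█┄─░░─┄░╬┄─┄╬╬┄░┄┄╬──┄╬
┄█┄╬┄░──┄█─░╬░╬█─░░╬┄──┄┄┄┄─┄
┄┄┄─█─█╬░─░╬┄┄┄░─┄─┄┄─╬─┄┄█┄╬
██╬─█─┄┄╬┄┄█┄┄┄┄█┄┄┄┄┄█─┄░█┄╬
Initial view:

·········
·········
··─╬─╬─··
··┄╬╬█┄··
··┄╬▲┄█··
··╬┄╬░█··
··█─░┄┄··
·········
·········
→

·········
·········
·─╬─╬─┄··
·┄╬╬█┄░··
·┄╬┄▲█┄··
·╬┄╬░█┄··
·█─░┄┄┄··
·········
·········

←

·········
·········
··─╬─╬─┄·
··┄╬╬█┄░·
··┄╬▲┄█┄·
··╬┄╬░█┄·
··█─░┄┄┄·
·········
·········

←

·········
·········
··┄─╬─╬─┄
··█┄╬╬█┄░
··░┄▲┄┄█┄
··┄╬┄╬░█┄
··██─░┄┄┄
·········
·········

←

·········
·········
··┄┄─╬─╬─
··─█┄╬╬█┄
··┄░▲╬┄┄█
··╬┄╬┄╬░█
··╬██─░┄┄
·········
·········

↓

·········
··┄┄─╬─╬─
··─█┄╬╬█┄
··┄░┄╬┄┄█
··╬┄▲┄╬░█
··╬██─░┄┄
··┄┄░░░··
·········
·········

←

·········
···┄┄─╬─╬
··──█┄╬╬█
··╬┄░┄╬┄┄
··┄╬▲╬┄╬░
··┄╬██─░┄
··─┄┄░░░·
·········
·········

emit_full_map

·┄┄─╬─╬─┄
──█┄╬╬█┄░
╬┄░┄╬┄┄█┄
┄╬▲╬┄╬░█┄
┄╬██─░┄┄┄
─┄┄░░░···

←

·········
····┄┄─╬─
··┄──█┄╬╬
··┄╬┄░┄╬┄
··░┄▲┄╬┄╬
··┄┄╬██─░
··█─┄┄░░░
·········
·········

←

█········
█····┄┄─╬
█·░┄──█┄╬
█·╬┄╬┄░┄╬
█·─░▲╬┄╬┄
█·─┄┄╬██─
█·██─┄┄░░
█········
█········

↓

█····┄┄─╬
█·░┄──█┄╬
█·╬┄╬┄░┄╬
█·─░┄╬┄╬┄
█·─┄▲╬██─
█·██─┄┄░░
█·┄╬┄┄┄··
█········
█········

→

····┄┄─╬─
·░┄──█┄╬╬
·╬┄╬┄░┄╬┄
·─░┄╬┄╬┄╬
·─┄┄▲██─░
·██─┄┄░░░
·┄╬┄┄┄░··
·········
·········

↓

·░┄──█┄╬╬
·╬┄╬┄░┄╬┄
·─░┄╬┄╬┄╬
·─┄┄╬██─░
·██─▲┄░░░
·┄╬┄┄┄░··
··█┄┄┄─··
·········
·········

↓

·╬┄╬┄░┄╬┄
·─░┄╬┄╬┄╬
·─┄┄╬██─░
·██─┄┄░░░
·┄╬┄▲┄░··
··█┄┄┄─··
··╬█┄─┄··
·········
·········

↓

·─░┄╬┄╬┄╬
·─┄┄╬██─░
·██─┄┄░░░
·┄╬┄┄┄░··
··█┄▲┄─··
··╬█┄─┄··
··█╬─┄┄··
·········
·········

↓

·─┄┄╬██─░
·██─┄┄░░░
·┄╬┄┄┄░··
··█┄┄┄─··
··╬█▲─┄··
··█╬─┄┄··
··┄──░█··
·········
·········

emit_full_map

···┄┄─╬─╬─┄
░┄──█┄╬╬█┄░
╬┄╬┄░┄╬┄┄█┄
─░┄╬┄╬┄╬░█┄
─┄┄╬██─░┄┄┄
██─┄┄░░░···
┄╬┄┄┄░·····
·█┄┄┄─·····
·╬█▲─┄·····
·█╬─┄┄·····
·┄──░█·····

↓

·██─┄┄░░░
·┄╬┄┄┄░··
··█┄┄┄─··
··╬█┄─┄··
··█╬▲┄┄··
··┄──░█··
··╬┄█┄╬··
·········
·········

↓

·┄╬┄┄┄░··
··█┄┄┄─··
··╬█┄─┄··
··█╬─┄┄··
··┄─▲░█··
··╬┄█┄╬··
··╬╬┄┄┄··
·········
·········

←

█·┄╬┄┄┄░·
█··█┄┄┄─·
█·┄╬█┄─┄·
█·╬█╬─┄┄·
█·░┄▲─░█·
█·╬╬┄█┄╬·
█·┄╬╬┄┄┄·
█········
█········

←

██·┄╬┄┄┄░
██··█┄┄┄─
██┄┄╬█┄─┄
██┄╬█╬─┄┄
██╬░▲──░█
██╬╬╬┄█┄╬
██┄┄╬╬┄┄┄
██·······
██·······

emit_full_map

····┄┄─╬─╬─┄
·░┄──█┄╬╬█┄░
·╬┄╬┄░┄╬┄┄█┄
·─░┄╬┄╬┄╬░█┄
·─┄┄╬██─░┄┄┄
·██─┄┄░░░···
·┄╬┄┄┄░·····
··█┄┄┄─·····
┄┄╬█┄─┄·····
┄╬█╬─┄┄·····
╬░▲──░█·····
╬╬╬┄█┄╬·····
┄┄╬╬┄┄┄·····

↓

██··█┄┄┄─
██┄┄╬█┄─┄
██┄╬█╬─┄┄
██╬░┄──░█
██╬╬▲┄█┄╬
██┄┄╬╬┄┄┄
██───░╬··
██·······
██·······

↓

██┄┄╬█┄─┄
██┄╬█╬─┄┄
██╬░┄──░█
██╬╬╬┄█┄╬
██┄┄▲╬┄┄┄
██───░╬··
██┄┄╬┄┄··
██·······
██·······

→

█┄┄╬█┄─┄·
█┄╬█╬─┄┄·
█╬░┄──░█·
█╬╬╬┄█┄╬·
█┄┄╬▲┄┄┄·
█───░╬█··
█┄┄╬┄┄╬··
█········
█········

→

┄┄╬█┄─┄··
┄╬█╬─┄┄··
╬░┄──░█··
╬╬╬┄█┄╬··
┄┄╬╬▲┄┄··
───░╬█╬··
┄┄╬┄┄╬┄··
·········
·········

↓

┄╬█╬─┄┄··
╬░┄──░█··
╬╬╬┄█┄╬··
┄┄╬╬┄┄┄··
───░▲█╬··
┄┄╬┄┄╬┄··
··█╬┄─╬··
·········
·········

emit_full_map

····┄┄─╬─╬─┄
·░┄──█┄╬╬█┄░
·╬┄╬┄░┄╬┄┄█┄
·─░┄╬┄╬┄╬░█┄
·─┄┄╬██─░┄┄┄
·██─┄┄░░░···
·┄╬┄┄┄░·····
··█┄┄┄─·····
┄┄╬█┄─┄·····
┄╬█╬─┄┄·····
╬░┄──░█·····
╬╬╬┄█┄╬·····
┄┄╬╬┄┄┄·····
───░▲█╬·····
┄┄╬┄┄╬┄·····
··█╬┄─╬·····

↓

╬░┄──░█··
╬╬╬┄█┄╬··
┄┄╬╬┄┄┄··
───░╬█╬··
┄┄╬┄▲╬┄··
··█╬┄─╬··
··╬░╬┄█··
·········
·········

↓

╬╬╬┄█┄╬··
┄┄╬╬┄┄┄··
───░╬█╬··
┄┄╬┄┄╬┄··
··█╬▲─╬··
··╬░╬┄█··
··┄╬┄░─··
·········
·········

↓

┄┄╬╬┄┄┄··
───░╬█╬··
┄┄╬┄┄╬┄··
··█╬┄─╬··
··╬░▲┄█··
··┄╬┄░─··
··┄─█─█··
·········
█████████

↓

───░╬█╬··
┄┄╬┄┄╬┄··
··█╬┄─╬··
··╬░╬┄█··
··┄╬▲░─··
··┄─█─█··
··╬─█─┄··
█████████
█████████

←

█───░╬█╬·
█┄┄╬┄┄╬┄·
█·┄█╬┄─╬·
█·┄╬░╬┄█·
█·█┄▲┄░─·
█·┄┄─█─█·
█·█╬─█─┄·
█████████
█████████

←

██───░╬█╬
██┄┄╬┄┄╬┄
██─┄█╬┄─╬
██┄┄╬░╬┄█
██┄█▲╬┄░─
██┄┄┄─█─█
████╬─█─┄
█████████
█████████

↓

██┄┄╬┄┄╬┄
██─┄█╬┄─╬
██┄┄╬░╬┄█
██┄█┄╬┄░─
██┄┄▲─█─█
████╬─█─┄
█████████
█████████
█████████

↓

██─┄█╬┄─╬
██┄┄╬░╬┄█
██┄█┄╬┄░─
██┄┄┄─█─█
████▲─█─┄
█████████
█████████
█████████
█████████

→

█─┄█╬┄─╬·
█┄┄╬░╬┄█·
█┄█┄╬┄░─·
█┄┄┄─█─█·
███╬▲█─┄·
█████████
█████████
█████████
█████████

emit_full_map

····┄┄─╬─╬─┄
·░┄──█┄╬╬█┄░
·╬┄╬┄░┄╬┄┄█┄
·─░┄╬┄╬┄╬░█┄
·─┄┄╬██─░┄┄┄
·██─┄┄░░░···
·┄╬┄┄┄░·····
··█┄┄┄─·····
┄┄╬█┄─┄·····
┄╬█╬─┄┄·····
╬░┄──░█·····
╬╬╬┄█┄╬·····
┄┄╬╬┄┄┄·····
───░╬█╬·····
┄┄╬┄┄╬┄·····
─┄█╬┄─╬·····
┄┄╬░╬┄█·····
┄█┄╬┄░─·····
┄┄┄─█─█·····
██╬▲█─┄·····

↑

█┄┄╬┄┄╬┄·
█─┄█╬┄─╬·
█┄┄╬░╬┄█·
█┄█┄╬┄░─·
█┄┄┄▲█─█·
███╬─█─┄·
█████████
█████████
█████████

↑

█───░╬█╬·
█┄┄╬┄┄╬┄·
█─┄█╬┄─╬·
█┄┄╬░╬┄█·
█┄█┄▲┄░─·
█┄┄┄─█─█·
███╬─█─┄·
█████████
█████████

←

██───░╬█╬
██┄┄╬┄┄╬┄
██─┄█╬┄─╬
██┄┄╬░╬┄█
██┄█▲╬┄░─
██┄┄┄─█─█
████╬─█─┄
█████████
█████████

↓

██┄┄╬┄┄╬┄
██─┄█╬┄─╬
██┄┄╬░╬┄█
██┄█┄╬┄░─
██┄┄▲─█─█
████╬─█─┄
█████████
█████████
█████████
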